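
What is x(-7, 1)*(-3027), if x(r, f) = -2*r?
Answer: -42378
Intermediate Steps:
x(-7, 1)*(-3027) = -2*(-7)*(-3027) = 14*(-3027) = -42378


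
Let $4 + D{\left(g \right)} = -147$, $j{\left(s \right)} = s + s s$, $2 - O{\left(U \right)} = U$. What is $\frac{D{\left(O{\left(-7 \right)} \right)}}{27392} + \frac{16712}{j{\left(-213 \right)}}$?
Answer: $\frac{112739137}{309228288} \approx 0.36458$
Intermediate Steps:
$O{\left(U \right)} = 2 - U$
$j{\left(s \right)} = s + s^{2}$
$D{\left(g \right)} = -151$ ($D{\left(g \right)} = -4 - 147 = -151$)
$\frac{D{\left(O{\left(-7 \right)} \right)}}{27392} + \frac{16712}{j{\left(-213 \right)}} = - \frac{151}{27392} + \frac{16712}{\left(-213\right) \left(1 - 213\right)} = \left(-151\right) \frac{1}{27392} + \frac{16712}{\left(-213\right) \left(-212\right)} = - \frac{151}{27392} + \frac{16712}{45156} = - \frac{151}{27392} + 16712 \cdot \frac{1}{45156} = - \frac{151}{27392} + \frac{4178}{11289} = \frac{112739137}{309228288}$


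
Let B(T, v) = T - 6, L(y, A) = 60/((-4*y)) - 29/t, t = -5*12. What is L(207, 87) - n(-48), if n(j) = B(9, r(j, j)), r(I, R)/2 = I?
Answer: -1191/460 ≈ -2.5891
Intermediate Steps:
t = -60
r(I, R) = 2*I
L(y, A) = 29/60 - 15/y (L(y, A) = 60/((-4*y)) - 29/(-60) = 60*(-1/(4*y)) - 29*(-1/60) = -15/y + 29/60 = 29/60 - 15/y)
B(T, v) = -6 + T
n(j) = 3 (n(j) = -6 + 9 = 3)
L(207, 87) - n(-48) = (29/60 - 15/207) - 1*3 = (29/60 - 15*1/207) - 3 = (29/60 - 5/69) - 3 = 189/460 - 3 = -1191/460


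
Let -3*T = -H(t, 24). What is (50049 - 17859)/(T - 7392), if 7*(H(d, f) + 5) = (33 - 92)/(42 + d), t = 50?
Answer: -20730360/4761541 ≈ -4.3537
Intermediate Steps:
H(d, f) = -5 - 59/(7*(42 + d)) (H(d, f) = -5 + ((33 - 92)/(42 + d))/7 = -5 + (-59/(42 + d))/7 = -5 - 59/(7*(42 + d)))
T = -1093/644 (T = -(-1)*(-1529 - 35*50)/(7*(42 + 50))/3 = -(-1)*(⅐)*(-1529 - 1750)/92/3 = -(-1)*(⅐)*(1/92)*(-3279)/3 = -(-1)*(-3279)/(3*644) = -⅓*3279/644 = -1093/644 ≈ -1.6972)
(50049 - 17859)/(T - 7392) = (50049 - 17859)/(-1093/644 - 7392) = 32190/(-4761541/644) = 32190*(-644/4761541) = -20730360/4761541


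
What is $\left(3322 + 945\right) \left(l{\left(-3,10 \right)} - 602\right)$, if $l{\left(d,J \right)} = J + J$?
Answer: $-2483394$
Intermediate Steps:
$l{\left(d,J \right)} = 2 J$
$\left(3322 + 945\right) \left(l{\left(-3,10 \right)} - 602\right) = \left(3322 + 945\right) \left(2 \cdot 10 - 602\right) = 4267 \left(20 - 602\right) = 4267 \left(-582\right) = -2483394$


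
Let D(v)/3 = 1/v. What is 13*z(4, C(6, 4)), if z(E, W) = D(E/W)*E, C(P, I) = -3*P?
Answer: -702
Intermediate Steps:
D(v) = 3/v (D(v) = 3*(1/v) = 3/v)
z(E, W) = 3*W (z(E, W) = (3/((E/W)))*E = (3*(W/E))*E = (3*W/E)*E = 3*W)
13*z(4, C(6, 4)) = 13*(3*(-3*6)) = 13*(3*(-18)) = 13*(-54) = -702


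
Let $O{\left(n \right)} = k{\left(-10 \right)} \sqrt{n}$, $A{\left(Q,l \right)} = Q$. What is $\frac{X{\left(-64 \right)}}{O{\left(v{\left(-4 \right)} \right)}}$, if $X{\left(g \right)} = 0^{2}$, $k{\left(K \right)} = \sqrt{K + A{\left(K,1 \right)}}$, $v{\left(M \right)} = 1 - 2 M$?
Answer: $0$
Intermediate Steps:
$k{\left(K \right)} = \sqrt{2} \sqrt{K}$ ($k{\left(K \right)} = \sqrt{K + K} = \sqrt{2 K} = \sqrt{2} \sqrt{K}$)
$O{\left(n \right)} = 2 i \sqrt{5} \sqrt{n}$ ($O{\left(n \right)} = \sqrt{2} \sqrt{-10} \sqrt{n} = \sqrt{2} i \sqrt{10} \sqrt{n} = 2 i \sqrt{5} \sqrt{n}$)
$X{\left(g \right)} = 0$
$\frac{X{\left(-64 \right)}}{O{\left(v{\left(-4 \right)} \right)}} = \frac{0}{2 i \sqrt{5} \sqrt{1 - -8}} = \frac{0}{2 i \sqrt{5} \sqrt{1 + 8}} = \frac{0}{2 i \sqrt{5} \sqrt{9}} = \frac{0}{2 i \sqrt{5} \cdot 3} = \frac{0}{6 i \sqrt{5}} = 0 \left(- \frac{i \sqrt{5}}{30}\right) = 0$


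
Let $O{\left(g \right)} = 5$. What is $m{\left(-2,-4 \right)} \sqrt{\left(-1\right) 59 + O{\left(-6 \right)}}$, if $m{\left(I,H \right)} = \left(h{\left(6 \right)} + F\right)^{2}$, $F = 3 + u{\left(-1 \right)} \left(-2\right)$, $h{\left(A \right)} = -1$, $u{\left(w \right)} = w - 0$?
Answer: $48 i \sqrt{6} \approx 117.58 i$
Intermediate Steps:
$u{\left(w \right)} = w$ ($u{\left(w \right)} = w + 0 = w$)
$F = 5$ ($F = 3 - -2 = 3 + 2 = 5$)
$m{\left(I,H \right)} = 16$ ($m{\left(I,H \right)} = \left(-1 + 5\right)^{2} = 4^{2} = 16$)
$m{\left(-2,-4 \right)} \sqrt{\left(-1\right) 59 + O{\left(-6 \right)}} = 16 \sqrt{\left(-1\right) 59 + 5} = 16 \sqrt{-59 + 5} = 16 \sqrt{-54} = 16 \cdot 3 i \sqrt{6} = 48 i \sqrt{6}$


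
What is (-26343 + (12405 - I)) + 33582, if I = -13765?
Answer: 33409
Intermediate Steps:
(-26343 + (12405 - I)) + 33582 = (-26343 + (12405 - 1*(-13765))) + 33582 = (-26343 + (12405 + 13765)) + 33582 = (-26343 + 26170) + 33582 = -173 + 33582 = 33409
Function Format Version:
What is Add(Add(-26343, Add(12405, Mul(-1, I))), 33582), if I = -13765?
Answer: 33409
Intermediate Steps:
Add(Add(-26343, Add(12405, Mul(-1, I))), 33582) = Add(Add(-26343, Add(12405, Mul(-1, -13765))), 33582) = Add(Add(-26343, Add(12405, 13765)), 33582) = Add(Add(-26343, 26170), 33582) = Add(-173, 33582) = 33409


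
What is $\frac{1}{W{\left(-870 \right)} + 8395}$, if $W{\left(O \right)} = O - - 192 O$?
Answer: $- \frac{1}{159515} \approx -6.269 \cdot 10^{-6}$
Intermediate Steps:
$W{\left(O \right)} = 193 O$ ($W{\left(O \right)} = O + 192 O = 193 O$)
$\frac{1}{W{\left(-870 \right)} + 8395} = \frac{1}{193 \left(-870\right) + 8395} = \frac{1}{-167910 + 8395} = \frac{1}{-159515} = - \frac{1}{159515}$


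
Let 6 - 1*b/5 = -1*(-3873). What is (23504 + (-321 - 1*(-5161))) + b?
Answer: 9009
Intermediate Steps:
b = -19335 (b = 30 - (-5)*(-3873) = 30 - 5*3873 = 30 - 19365 = -19335)
(23504 + (-321 - 1*(-5161))) + b = (23504 + (-321 - 1*(-5161))) - 19335 = (23504 + (-321 + 5161)) - 19335 = (23504 + 4840) - 19335 = 28344 - 19335 = 9009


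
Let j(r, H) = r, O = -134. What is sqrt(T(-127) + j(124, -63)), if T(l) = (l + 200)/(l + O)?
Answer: 7*sqrt(19111)/87 ≈ 11.123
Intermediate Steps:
T(l) = (200 + l)/(-134 + l) (T(l) = (l + 200)/(l - 134) = (200 + l)/(-134 + l))
sqrt(T(-127) + j(124, -63)) = sqrt((200 - 127)/(-134 - 127) + 124) = sqrt(73/(-261) + 124) = sqrt(-1/261*73 + 124) = sqrt(-73/261 + 124) = sqrt(32291/261) = 7*sqrt(19111)/87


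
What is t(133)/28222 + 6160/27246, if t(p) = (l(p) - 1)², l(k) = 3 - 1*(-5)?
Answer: 87591287/384468306 ≈ 0.22782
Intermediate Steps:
l(k) = 8 (l(k) = 3 + 5 = 8)
t(p) = 49 (t(p) = (8 - 1)² = 7² = 49)
t(133)/28222 + 6160/27246 = 49/28222 + 6160/27246 = 49*(1/28222) + 6160*(1/27246) = 49/28222 + 3080/13623 = 87591287/384468306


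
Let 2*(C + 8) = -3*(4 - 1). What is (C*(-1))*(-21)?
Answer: -525/2 ≈ -262.50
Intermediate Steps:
C = -25/2 (C = -8 + (-3*(4 - 1))/2 = -8 + (-3*3)/2 = -8 + (1/2)*(-9) = -8 - 9/2 = -25/2 ≈ -12.500)
(C*(-1))*(-21) = -25/2*(-1)*(-21) = (25/2)*(-21) = -525/2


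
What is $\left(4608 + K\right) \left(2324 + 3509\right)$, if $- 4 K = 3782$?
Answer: $\frac{42726725}{2} \approx 2.1363 \cdot 10^{7}$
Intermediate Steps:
$K = - \frac{1891}{2}$ ($K = \left(- \frac{1}{4}\right) 3782 = - \frac{1891}{2} \approx -945.5$)
$\left(4608 + K\right) \left(2324 + 3509\right) = \left(4608 - \frac{1891}{2}\right) \left(2324 + 3509\right) = \frac{7325}{2} \cdot 5833 = \frac{42726725}{2}$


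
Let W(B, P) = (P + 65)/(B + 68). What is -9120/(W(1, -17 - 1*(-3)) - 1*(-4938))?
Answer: -209760/113591 ≈ -1.8466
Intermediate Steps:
W(B, P) = (65 + P)/(68 + B)
-9120/(W(1, -17 - 1*(-3)) - 1*(-4938)) = -9120/((65 + (-17 - 1*(-3)))/(68 + 1) - 1*(-4938)) = -9120/((65 + (-17 + 3))/69 + 4938) = -9120/((65 - 14)/69 + 4938) = -9120/((1/69)*51 + 4938) = -9120/(17/23 + 4938) = -9120/113591/23 = -9120*23/113591 = -209760/113591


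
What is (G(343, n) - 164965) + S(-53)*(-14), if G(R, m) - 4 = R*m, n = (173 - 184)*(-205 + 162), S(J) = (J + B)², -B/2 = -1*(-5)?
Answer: -58288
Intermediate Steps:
B = -10 (B = -(-2)*(-5) = -2*5 = -10)
S(J) = (-10 + J)² (S(J) = (J - 10)² = (-10 + J)²)
n = 473 (n = -11*(-43) = 473)
G(R, m) = 4 + R*m
(G(343, n) - 164965) + S(-53)*(-14) = ((4 + 343*473) - 164965) + (-10 - 53)²*(-14) = ((4 + 162239) - 164965) + (-63)²*(-14) = (162243 - 164965) + 3969*(-14) = -2722 - 55566 = -58288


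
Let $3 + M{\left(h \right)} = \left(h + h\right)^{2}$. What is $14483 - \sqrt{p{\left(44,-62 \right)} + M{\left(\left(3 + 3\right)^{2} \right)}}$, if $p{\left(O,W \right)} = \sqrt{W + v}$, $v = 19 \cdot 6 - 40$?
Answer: $14483 - \sqrt{5181 + 2 \sqrt{3}} \approx 14411.0$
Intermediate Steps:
$v = 74$ ($v = 114 - 40 = 74$)
$M{\left(h \right)} = -3 + 4 h^{2}$ ($M{\left(h \right)} = -3 + \left(h + h\right)^{2} = -3 + \left(2 h\right)^{2} = -3 + 4 h^{2}$)
$p{\left(O,W \right)} = \sqrt{74 + W}$ ($p{\left(O,W \right)} = \sqrt{W + 74} = \sqrt{74 + W}$)
$14483 - \sqrt{p{\left(44,-62 \right)} + M{\left(\left(3 + 3\right)^{2} \right)}} = 14483 - \sqrt{\sqrt{74 - 62} - \left(3 - 4 \left(\left(3 + 3\right)^{2}\right)^{2}\right)} = 14483 - \sqrt{\sqrt{12} - \left(3 - 4 \left(6^{2}\right)^{2}\right)} = 14483 - \sqrt{2 \sqrt{3} - \left(3 - 4 \cdot 36^{2}\right)} = 14483 - \sqrt{2 \sqrt{3} + \left(-3 + 4 \cdot 1296\right)} = 14483 - \sqrt{2 \sqrt{3} + \left(-3 + 5184\right)} = 14483 - \sqrt{2 \sqrt{3} + 5181} = 14483 - \sqrt{5181 + 2 \sqrt{3}}$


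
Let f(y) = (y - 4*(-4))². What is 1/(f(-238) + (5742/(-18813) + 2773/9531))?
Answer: 59768901/2945649664033 ≈ 2.0291e-5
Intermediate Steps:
f(y) = (16 + y)² (f(y) = (y + 16)² = (16 + y)²)
1/(f(-238) + (5742/(-18813) + 2773/9531)) = 1/((16 - 238)² + (5742/(-18813) + 2773/9531)) = 1/((-222)² + (5742*(-1/18813) + 2773*(1/9531))) = 1/(49284 + (-1914/6271 + 2773/9531)) = 1/(49284 - 852851/59768901) = 1/(2945649664033/59768901) = 59768901/2945649664033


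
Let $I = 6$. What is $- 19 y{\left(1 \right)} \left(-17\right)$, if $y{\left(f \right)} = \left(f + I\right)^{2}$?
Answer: $15827$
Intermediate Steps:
$y{\left(f \right)} = \left(6 + f\right)^{2}$ ($y{\left(f \right)} = \left(f + 6\right)^{2} = \left(6 + f\right)^{2}$)
$- 19 y{\left(1 \right)} \left(-17\right) = - 19 \left(6 + 1\right)^{2} \left(-17\right) = - 19 \cdot 7^{2} \left(-17\right) = \left(-19\right) 49 \left(-17\right) = \left(-931\right) \left(-17\right) = 15827$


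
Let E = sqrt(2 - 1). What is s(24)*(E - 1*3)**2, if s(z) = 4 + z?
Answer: 112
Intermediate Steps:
E = 1 (E = sqrt(1) = 1)
s(24)*(E - 1*3)**2 = (4 + 24)*(1 - 1*3)**2 = 28*(1 - 3)**2 = 28*(-2)**2 = 28*4 = 112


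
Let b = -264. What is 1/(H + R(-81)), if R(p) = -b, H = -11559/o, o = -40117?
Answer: 40117/10602447 ≈ 0.0037837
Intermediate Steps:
H = 11559/40117 (H = -11559/(-40117) = -11559*(-1/40117) = 11559/40117 ≈ 0.28813)
R(p) = 264 (R(p) = -1*(-264) = 264)
1/(H + R(-81)) = 1/(11559/40117 + 264) = 1/(10602447/40117) = 40117/10602447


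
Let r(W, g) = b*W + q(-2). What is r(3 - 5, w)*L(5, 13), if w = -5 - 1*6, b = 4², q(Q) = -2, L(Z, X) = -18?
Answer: 612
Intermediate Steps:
b = 16
w = -11 (w = -5 - 6 = -11)
r(W, g) = -2 + 16*W (r(W, g) = 16*W - 2 = -2 + 16*W)
r(3 - 5, w)*L(5, 13) = (-2 + 16*(3 - 5))*(-18) = (-2 + 16*(-2))*(-18) = (-2 - 32)*(-18) = -34*(-18) = 612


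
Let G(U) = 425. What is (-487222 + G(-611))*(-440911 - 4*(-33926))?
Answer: 148573851979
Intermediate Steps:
(-487222 + G(-611))*(-440911 - 4*(-33926)) = (-487222 + 425)*(-440911 - 4*(-33926)) = -486797*(-440911 + 135704) = -486797*(-305207) = 148573851979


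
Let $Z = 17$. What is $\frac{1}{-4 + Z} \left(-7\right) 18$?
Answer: $- \frac{126}{13} \approx -9.6923$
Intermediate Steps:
$\frac{1}{-4 + Z} \left(-7\right) 18 = \frac{1}{-4 + 17} \left(-7\right) 18 = \frac{1}{13} \left(-7\right) 18 = \left(- \frac{7}{13}\right) 18 = - \frac{126}{13}$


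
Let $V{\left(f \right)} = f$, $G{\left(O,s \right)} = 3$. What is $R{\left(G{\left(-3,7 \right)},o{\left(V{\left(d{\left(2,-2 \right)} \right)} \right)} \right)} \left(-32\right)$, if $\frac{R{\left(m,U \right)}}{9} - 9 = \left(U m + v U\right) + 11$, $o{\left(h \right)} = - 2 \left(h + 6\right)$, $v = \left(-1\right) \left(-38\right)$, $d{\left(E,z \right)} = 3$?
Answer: $206784$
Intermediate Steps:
$v = 38$
$o{\left(h \right)} = -12 - 2 h$ ($o{\left(h \right)} = - 2 \left(6 + h\right) = -12 - 2 h$)
$R{\left(m,U \right)} = 180 + 342 U + 9 U m$ ($R{\left(m,U \right)} = 81 + 9 \left(\left(U m + 38 U\right) + 11\right) = 81 + 9 \left(\left(38 U + U m\right) + 11\right) = 81 + 9 \left(11 + 38 U + U m\right) = 81 + \left(99 + 342 U + 9 U m\right) = 180 + 342 U + 9 U m$)
$R{\left(G{\left(-3,7 \right)},o{\left(V{\left(d{\left(2,-2 \right)} \right)} \right)} \right)} \left(-32\right) = \left(180 + 342 \left(-12 - 6\right) + 9 \left(-12 - 6\right) 3\right) \left(-32\right) = \left(180 + 342 \left(-18\right) + 9 \left(-18\right) 3\right) \left(-32\right) = \left(180 - 6156 - 486\right) \left(-32\right) = \left(-6462\right) \left(-32\right) = 206784$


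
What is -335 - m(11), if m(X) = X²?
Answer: -456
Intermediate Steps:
-335 - m(11) = -335 - 1*11² = -335 - 1*121 = -335 - 121 = -456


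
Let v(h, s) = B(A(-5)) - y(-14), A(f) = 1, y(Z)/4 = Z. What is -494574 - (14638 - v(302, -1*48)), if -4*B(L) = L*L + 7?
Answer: -509158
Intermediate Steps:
y(Z) = 4*Z
B(L) = -7/4 - L²/4 (B(L) = -(L*L + 7)/4 = -(L² + 7)/4 = -(7 + L²)/4 = -7/4 - L²/4)
v(h, s) = 54 (v(h, s) = (-7/4 - ¼*1²) - 4*(-14) = (-7/4 - ¼*1) - 1*(-56) = (-7/4 - ¼) + 56 = -2 + 56 = 54)
-494574 - (14638 - v(302, -1*48)) = -494574 - (14638 - 1*54) = -494574 - (14638 - 54) = -494574 - 1*14584 = -494574 - 14584 = -509158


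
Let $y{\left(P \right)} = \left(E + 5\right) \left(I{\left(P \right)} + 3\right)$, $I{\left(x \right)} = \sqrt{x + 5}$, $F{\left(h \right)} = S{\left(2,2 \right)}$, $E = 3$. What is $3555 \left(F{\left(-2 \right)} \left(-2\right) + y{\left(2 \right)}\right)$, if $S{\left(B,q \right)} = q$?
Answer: $71100 + 28440 \sqrt{7} \approx 1.4635 \cdot 10^{5}$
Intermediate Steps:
$F{\left(h \right)} = 2$
$I{\left(x \right)} = \sqrt{5 + x}$
$y{\left(P \right)} = 24 + 8 \sqrt{5 + P}$ ($y{\left(P \right)} = \left(3 + 5\right) \left(\sqrt{5 + P} + 3\right) = 8 \left(3 + \sqrt{5 + P}\right) = 24 + 8 \sqrt{5 + P}$)
$3555 \left(F{\left(-2 \right)} \left(-2\right) + y{\left(2 \right)}\right) = 3555 \left(2 \left(-2\right) + \left(24 + 8 \sqrt{5 + 2}\right)\right) = 3555 \left(-4 + \left(24 + 8 \sqrt{7}\right)\right) = 3555 \left(20 + 8 \sqrt{7}\right) = 71100 + 28440 \sqrt{7}$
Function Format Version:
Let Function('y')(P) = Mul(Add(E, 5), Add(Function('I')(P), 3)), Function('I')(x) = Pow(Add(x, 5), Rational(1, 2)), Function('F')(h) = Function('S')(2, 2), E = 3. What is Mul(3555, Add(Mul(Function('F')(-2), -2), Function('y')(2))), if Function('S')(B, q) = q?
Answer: Add(71100, Mul(28440, Pow(7, Rational(1, 2)))) ≈ 1.4635e+5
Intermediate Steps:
Function('F')(h) = 2
Function('I')(x) = Pow(Add(5, x), Rational(1, 2))
Function('y')(P) = Add(24, Mul(8, Pow(Add(5, P), Rational(1, 2)))) (Function('y')(P) = Mul(Add(3, 5), Add(Pow(Add(5, P), Rational(1, 2)), 3)) = Mul(8, Add(3, Pow(Add(5, P), Rational(1, 2)))) = Add(24, Mul(8, Pow(Add(5, P), Rational(1, 2)))))
Mul(3555, Add(Mul(Function('F')(-2), -2), Function('y')(2))) = Mul(3555, Add(Mul(2, -2), Add(24, Mul(8, Pow(Add(5, 2), Rational(1, 2)))))) = Mul(3555, Add(-4, Add(24, Mul(8, Pow(7, Rational(1, 2)))))) = Mul(3555, Add(20, Mul(8, Pow(7, Rational(1, 2))))) = Add(71100, Mul(28440, Pow(7, Rational(1, 2))))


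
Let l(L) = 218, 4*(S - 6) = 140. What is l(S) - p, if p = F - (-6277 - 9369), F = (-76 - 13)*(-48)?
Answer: -19700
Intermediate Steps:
S = 41 (S = 6 + (¼)*140 = 6 + 35 = 41)
F = 4272 (F = -89*(-48) = 4272)
p = 19918 (p = 4272 - (-6277 - 9369) = 4272 - 1*(-15646) = 4272 + 15646 = 19918)
l(S) - p = 218 - 1*19918 = 218 - 19918 = -19700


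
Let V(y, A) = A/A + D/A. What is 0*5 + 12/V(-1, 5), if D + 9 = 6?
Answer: 30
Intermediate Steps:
D = -3 (D = -9 + 6 = -3)
V(y, A) = 1 - 3/A (V(y, A) = A/A - 3/A = 1 - 3/A)
0*5 + 12/V(-1, 5) = 0*5 + 12/(((-3 + 5)/5)) = 0 + 12/(((1/5)*2)) = 0 + 12/(2/5) = 0 + 12*(5/2) = 0 + 30 = 30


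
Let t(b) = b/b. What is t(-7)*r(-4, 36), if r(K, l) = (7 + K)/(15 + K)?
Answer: 3/11 ≈ 0.27273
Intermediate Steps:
t(b) = 1
r(K, l) = (7 + K)/(15 + K)
t(-7)*r(-4, 36) = 1*((7 - 4)/(15 - 4)) = 1*(3/11) = 3/11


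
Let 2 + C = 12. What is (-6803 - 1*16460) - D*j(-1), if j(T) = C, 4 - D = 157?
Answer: -21733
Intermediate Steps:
D = -153 (D = 4 - 1*157 = 4 - 157 = -153)
C = 10 (C = -2 + 12 = 10)
j(T) = 10
(-6803 - 1*16460) - D*j(-1) = (-6803 - 1*16460) - (-153)*10 = (-6803 - 16460) - 1*(-1530) = -23263 + 1530 = -21733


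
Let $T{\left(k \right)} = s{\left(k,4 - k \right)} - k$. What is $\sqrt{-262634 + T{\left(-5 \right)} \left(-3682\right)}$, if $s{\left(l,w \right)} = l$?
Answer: $i \sqrt{262634} \approx 512.48 i$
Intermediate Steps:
$T{\left(k \right)} = 0$ ($T{\left(k \right)} = k - k = 0$)
$\sqrt{-262634 + T{\left(-5 \right)} \left(-3682\right)} = \sqrt{-262634 + 0 \left(-3682\right)} = \sqrt{-262634 + 0} = \sqrt{-262634} = i \sqrt{262634}$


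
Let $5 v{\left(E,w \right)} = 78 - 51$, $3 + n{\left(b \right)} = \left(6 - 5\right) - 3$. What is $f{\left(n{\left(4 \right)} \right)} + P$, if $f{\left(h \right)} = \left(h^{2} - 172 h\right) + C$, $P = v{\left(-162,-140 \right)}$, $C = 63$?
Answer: $\frac{4767}{5} \approx 953.4$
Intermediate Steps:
$n{\left(b \right)} = -5$ ($n{\left(b \right)} = -3 + \left(\left(6 - 5\right) - 3\right) = -3 + \left(1 - 3\right) = -3 - 2 = -5$)
$v{\left(E,w \right)} = \frac{27}{5}$ ($v{\left(E,w \right)} = \frac{78 - 51}{5} = \frac{1}{5} \cdot 27 = \frac{27}{5}$)
$P = \frac{27}{5} \approx 5.4$
$f{\left(h \right)} = 63 + h^{2} - 172 h$ ($f{\left(h \right)} = \left(h^{2} - 172 h\right) + 63 = 63 + h^{2} - 172 h$)
$f{\left(n{\left(4 \right)} \right)} + P = \left(63 + \left(-5\right)^{2} - -860\right) + \frac{27}{5} = \left(63 + 25 + 860\right) + \frac{27}{5} = 948 + \frac{27}{5} = \frac{4767}{5}$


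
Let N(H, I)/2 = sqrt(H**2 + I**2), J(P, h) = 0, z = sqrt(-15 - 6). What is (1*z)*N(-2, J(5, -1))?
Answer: 4*I*sqrt(21) ≈ 18.33*I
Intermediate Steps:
z = I*sqrt(21) (z = sqrt(-21) = I*sqrt(21) ≈ 4.5826*I)
N(H, I) = 2*sqrt(H**2 + I**2)
(1*z)*N(-2, J(5, -1)) = (1*(I*sqrt(21)))*(2*sqrt((-2)**2 + 0**2)) = (I*sqrt(21))*(2*sqrt(4 + 0)) = (I*sqrt(21))*(2*sqrt(4)) = (I*sqrt(21))*(2*2) = (I*sqrt(21))*4 = 4*I*sqrt(21)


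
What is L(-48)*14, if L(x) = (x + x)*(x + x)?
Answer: 129024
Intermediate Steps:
L(x) = 4*x² (L(x) = (2*x)*(2*x) = 4*x²)
L(-48)*14 = (4*(-48)²)*14 = (4*2304)*14 = 9216*14 = 129024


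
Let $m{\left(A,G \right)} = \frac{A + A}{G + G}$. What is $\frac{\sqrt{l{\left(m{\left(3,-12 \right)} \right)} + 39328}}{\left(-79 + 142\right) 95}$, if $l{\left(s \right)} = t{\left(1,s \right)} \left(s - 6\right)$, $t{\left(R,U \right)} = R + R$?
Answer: $\frac{\sqrt{157262}}{11970} \approx 0.03313$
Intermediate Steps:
$t{\left(R,U \right)} = 2 R$
$m{\left(A,G \right)} = \frac{A}{G}$ ($m{\left(A,G \right)} = \frac{2 A}{2 G} = 2 A \frac{1}{2 G} = \frac{A}{G}$)
$l{\left(s \right)} = -12 + 2 s$ ($l{\left(s \right)} = 2 \cdot 1 \left(s - 6\right) = 2 \left(-6 + s\right) = -12 + 2 s$)
$\frac{\sqrt{l{\left(m{\left(3,-12 \right)} \right)} + 39328}}{\left(-79 + 142\right) 95} = \frac{\sqrt{\left(-12 + 2 \frac{3}{-12}\right) + 39328}}{\left(-79 + 142\right) 95} = \frac{\sqrt{\left(-12 + 2 \cdot 3 \left(- \frac{1}{12}\right)\right) + 39328}}{63 \cdot 95} = \frac{\sqrt{\left(-12 + 2 \left(- \frac{1}{4}\right)\right) + 39328}}{5985} = \sqrt{\left(-12 - \frac{1}{2}\right) + 39328} \cdot \frac{1}{5985} = \sqrt{- \frac{25}{2} + 39328} \cdot \frac{1}{5985} = \sqrt{\frac{78631}{2}} \cdot \frac{1}{5985} = \frac{\sqrt{157262}}{2} \cdot \frac{1}{5985} = \frac{\sqrt{157262}}{11970}$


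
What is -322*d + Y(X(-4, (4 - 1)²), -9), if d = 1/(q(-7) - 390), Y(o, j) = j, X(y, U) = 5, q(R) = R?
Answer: -3251/397 ≈ -8.1889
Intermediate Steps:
d = -1/397 (d = 1/(-7 - 390) = 1/(-397) = -1/397 ≈ -0.0025189)
-322*d + Y(X(-4, (4 - 1)²), -9) = -322*(-1/397) - 9 = 322/397 - 9 = -3251/397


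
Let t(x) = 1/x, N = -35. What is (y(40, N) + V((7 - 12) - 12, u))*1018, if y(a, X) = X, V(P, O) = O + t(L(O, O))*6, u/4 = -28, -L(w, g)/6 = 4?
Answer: -299801/2 ≈ -1.4990e+5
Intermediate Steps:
L(w, g) = -24 (L(w, g) = -6*4 = -24)
u = -112 (u = 4*(-28) = -112)
V(P, O) = -¼ + O (V(P, O) = O + 6/(-24) = O - 1/24*6 = O - ¼ = -¼ + O)
(y(40, N) + V((7 - 12) - 12, u))*1018 = (-35 + (-¼ - 112))*1018 = (-35 - 449/4)*1018 = -589/4*1018 = -299801/2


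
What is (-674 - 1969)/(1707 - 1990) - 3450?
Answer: -973707/283 ≈ -3440.7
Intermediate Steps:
(-674 - 1969)/(1707 - 1990) - 3450 = -2643/(-283) - 3450 = -2643*(-1/283) - 3450 = 2643/283 - 3450 = -973707/283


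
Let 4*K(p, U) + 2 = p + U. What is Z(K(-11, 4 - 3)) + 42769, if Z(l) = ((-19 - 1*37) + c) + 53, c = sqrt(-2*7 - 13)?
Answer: 42766 + 3*I*sqrt(3) ≈ 42766.0 + 5.1962*I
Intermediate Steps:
K(p, U) = -1/2 + U/4 + p/4 (K(p, U) = -1/2 + (p + U)/4 = -1/2 + (U + p)/4 = -1/2 + (U/4 + p/4) = -1/2 + U/4 + p/4)
c = 3*I*sqrt(3) (c = sqrt(-14 - 13) = sqrt(-27) = 3*I*sqrt(3) ≈ 5.1962*I)
Z(l) = -3 + 3*I*sqrt(3) (Z(l) = ((-19 - 1*37) + 3*I*sqrt(3)) + 53 = ((-19 - 37) + 3*I*sqrt(3)) + 53 = (-56 + 3*I*sqrt(3)) + 53 = -3 + 3*I*sqrt(3))
Z(K(-11, 4 - 3)) + 42769 = (-3 + 3*I*sqrt(3)) + 42769 = 42766 + 3*I*sqrt(3)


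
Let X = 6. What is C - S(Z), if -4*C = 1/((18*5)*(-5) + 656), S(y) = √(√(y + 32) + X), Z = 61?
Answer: -1/824 - √(6 + √93) ≈ -3.9564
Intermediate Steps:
S(y) = √(6 + √(32 + y)) (S(y) = √(√(y + 32) + 6) = √(√(32 + y) + 6) = √(6 + √(32 + y)))
C = -1/824 (C = -1/(4*((18*5)*(-5) + 656)) = -1/(4*(90*(-5) + 656)) = -1/(4*(-450 + 656)) = -¼/206 = -¼*1/206 = -1/824 ≈ -0.0012136)
C - S(Z) = -1/824 - √(6 + √(32 + 61)) = -1/824 - √(6 + √93)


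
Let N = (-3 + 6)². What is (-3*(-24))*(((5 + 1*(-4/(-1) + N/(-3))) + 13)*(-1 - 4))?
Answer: -6840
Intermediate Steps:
N = 9 (N = 3² = 9)
(-3*(-24))*(((5 + 1*(-4/(-1) + N/(-3))) + 13)*(-1 - 4)) = (-3*(-24))*(((5 + 1*(-4/(-1) + 9/(-3))) + 13)*(-1 - 4)) = 72*(((5 + 1*(-4*(-1) + 9*(-⅓))) + 13)*(-5)) = 72*(((5 + 1*(4 - 3)) + 13)*(-5)) = 72*(((5 + 1*1) + 13)*(-5)) = 72*(((5 + 1) + 13)*(-5)) = 72*((6 + 13)*(-5)) = 72*(19*(-5)) = 72*(-95) = -6840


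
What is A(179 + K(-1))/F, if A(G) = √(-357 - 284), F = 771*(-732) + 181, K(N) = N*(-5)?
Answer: -I*√641/564191 ≈ -4.4875e-5*I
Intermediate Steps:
K(N) = -5*N
F = -564191 (F = -564372 + 181 = -564191)
A(G) = I*√641 (A(G) = √(-641) = I*√641)
A(179 + K(-1))/F = (I*√641)/(-564191) = (I*√641)*(-1/564191) = -I*√641/564191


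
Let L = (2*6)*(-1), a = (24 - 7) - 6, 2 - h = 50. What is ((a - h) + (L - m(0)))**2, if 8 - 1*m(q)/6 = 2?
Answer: 121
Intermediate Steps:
h = -48 (h = 2 - 1*50 = 2 - 50 = -48)
a = 11 (a = 17 - 6 = 11)
m(q) = 36 (m(q) = 48 - 6*2 = 48 - 12 = 36)
L = -12 (L = 12*(-1) = -12)
((a - h) + (L - m(0)))**2 = ((11 - 1*(-48)) + (-12 - 1*36))**2 = ((11 + 48) + (-12 - 36))**2 = (59 - 48)**2 = 11**2 = 121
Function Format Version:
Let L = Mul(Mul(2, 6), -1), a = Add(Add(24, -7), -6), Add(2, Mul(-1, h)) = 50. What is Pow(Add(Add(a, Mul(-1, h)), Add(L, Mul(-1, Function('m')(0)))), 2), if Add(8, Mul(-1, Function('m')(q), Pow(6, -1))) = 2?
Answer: 121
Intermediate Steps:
h = -48 (h = Add(2, Mul(-1, 50)) = Add(2, -50) = -48)
a = 11 (a = Add(17, -6) = 11)
Function('m')(q) = 36 (Function('m')(q) = Add(48, Mul(-6, 2)) = Add(48, -12) = 36)
L = -12 (L = Mul(12, -1) = -12)
Pow(Add(Add(a, Mul(-1, h)), Add(L, Mul(-1, Function('m')(0)))), 2) = Pow(Add(Add(11, Mul(-1, -48)), Add(-12, Mul(-1, 36))), 2) = Pow(Add(Add(11, 48), Add(-12, -36)), 2) = Pow(Add(59, -48), 2) = Pow(11, 2) = 121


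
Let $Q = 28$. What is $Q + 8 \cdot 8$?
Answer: $92$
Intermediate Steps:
$Q + 8 \cdot 8 = 28 + 8 \cdot 8 = 28 + 64 = 92$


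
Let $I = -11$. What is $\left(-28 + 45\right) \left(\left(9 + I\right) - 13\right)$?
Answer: $-255$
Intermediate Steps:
$\left(-28 + 45\right) \left(\left(9 + I\right) - 13\right) = \left(-28 + 45\right) \left(\left(9 - 11\right) - 13\right) = 17 \left(-2 - 13\right) = 17 \left(-15\right) = -255$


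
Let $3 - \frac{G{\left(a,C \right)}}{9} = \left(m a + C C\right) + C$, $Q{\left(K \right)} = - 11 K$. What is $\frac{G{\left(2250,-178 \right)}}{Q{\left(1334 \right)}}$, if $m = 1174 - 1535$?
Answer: $- \frac{638793}{1334} \approx -478.86$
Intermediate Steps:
$m = -361$
$G{\left(a,C \right)} = 27 - 9 C - 9 C^{2} + 3249 a$ ($G{\left(a,C \right)} = 27 - 9 \left(\left(- 361 a + C C\right) + C\right) = 27 - 9 \left(\left(- 361 a + C^{2}\right) + C\right) = 27 - 9 \left(\left(C^{2} - 361 a\right) + C\right) = 27 - 9 \left(C + C^{2} - 361 a\right) = 27 - \left(- 3249 a + 9 C + 9 C^{2}\right) = 27 - 9 C - 9 C^{2} + 3249 a$)
$\frac{G{\left(2250,-178 \right)}}{Q{\left(1334 \right)}} = \frac{27 - -1602 - 9 \left(-178\right)^{2} + 3249 \cdot 2250}{\left(-11\right) 1334} = \frac{27 + 1602 - 285156 + 7310250}{-14674} = \left(27 + 1602 - 285156 + 7310250\right) \left(- \frac{1}{14674}\right) = 7026723 \left(- \frac{1}{14674}\right) = - \frac{638793}{1334}$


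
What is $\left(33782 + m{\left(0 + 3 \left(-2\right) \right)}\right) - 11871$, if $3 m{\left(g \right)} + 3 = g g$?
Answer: $21922$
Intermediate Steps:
$m{\left(g \right)} = -1 + \frac{g^{2}}{3}$ ($m{\left(g \right)} = -1 + \frac{g g}{3} = -1 + \frac{g^{2}}{3}$)
$\left(33782 + m{\left(0 + 3 \left(-2\right) \right)}\right) - 11871 = \left(33782 - \left(1 - \frac{\left(0 + 3 \left(-2\right)\right)^{2}}{3}\right)\right) - 11871 = \left(33782 - \left(1 - \frac{\left(0 - 6\right)^{2}}{3}\right)\right) - 11871 = \left(33782 - \left(1 - \frac{\left(-6\right)^{2}}{3}\right)\right) - 11871 = \left(33782 + \left(-1 + \frac{1}{3} \cdot 36\right)\right) - 11871 = \left(33782 + \left(-1 + 12\right)\right) - 11871 = \left(33782 + 11\right) - 11871 = 33793 - 11871 = 21922$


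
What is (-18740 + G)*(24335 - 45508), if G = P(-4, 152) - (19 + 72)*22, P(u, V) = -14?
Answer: 439466788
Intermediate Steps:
G = -2016 (G = -14 - (19 + 72)*22 = -14 - 91*22 = -14 - 1*2002 = -14 - 2002 = -2016)
(-18740 + G)*(24335 - 45508) = (-18740 - 2016)*(24335 - 45508) = -20756*(-21173) = 439466788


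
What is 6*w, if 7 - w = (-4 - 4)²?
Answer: -342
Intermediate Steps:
w = -57 (w = 7 - (-4 - 4)² = 7 - 1*(-8)² = 7 - 1*64 = 7 - 64 = -57)
6*w = 6*(-57) = -342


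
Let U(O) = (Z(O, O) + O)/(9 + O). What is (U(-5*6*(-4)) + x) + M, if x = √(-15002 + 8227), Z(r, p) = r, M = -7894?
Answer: -339362/43 + 5*I*√271 ≈ -7892.1 + 82.31*I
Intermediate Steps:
U(O) = 2*O/(9 + O) (U(O) = (O + O)/(9 + O) = (2*O)/(9 + O) = 2*O/(9 + O))
x = 5*I*√271 (x = √(-6775) = 5*I*√271 ≈ 82.31*I)
(U(-5*6*(-4)) + x) + M = (2*(-5*6*(-4))/(9 - 5*6*(-4)) + 5*I*√271) - 7894 = (2*(-30*(-4))/(9 - 30*(-4)) + 5*I*√271) - 7894 = (2*120/(9 + 120) + 5*I*√271) - 7894 = (2*120/129 + 5*I*√271) - 7894 = (2*120*(1/129) + 5*I*√271) - 7894 = (80/43 + 5*I*√271) - 7894 = -339362/43 + 5*I*√271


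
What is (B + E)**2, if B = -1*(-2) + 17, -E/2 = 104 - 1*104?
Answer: 361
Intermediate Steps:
E = 0 (E = -2*(104 - 1*104) = -2*(104 - 104) = -2*0 = 0)
B = 19 (B = 2 + 17 = 19)
(B + E)**2 = (19 + 0)**2 = 19**2 = 361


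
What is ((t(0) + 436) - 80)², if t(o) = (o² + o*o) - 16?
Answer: 115600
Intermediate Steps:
t(o) = -16 + 2*o² (t(o) = (o² + o²) - 16 = 2*o² - 16 = -16 + 2*o²)
((t(0) + 436) - 80)² = (((-16 + 2*0²) + 436) - 80)² = (((-16 + 2*0) + 436) - 80)² = (((-16 + 0) + 436) - 80)² = ((-16 + 436) - 80)² = (420 - 80)² = 340² = 115600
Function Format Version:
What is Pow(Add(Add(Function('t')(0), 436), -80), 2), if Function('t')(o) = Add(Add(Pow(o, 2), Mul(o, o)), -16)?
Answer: 115600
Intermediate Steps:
Function('t')(o) = Add(-16, Mul(2, Pow(o, 2))) (Function('t')(o) = Add(Add(Pow(o, 2), Pow(o, 2)), -16) = Add(Mul(2, Pow(o, 2)), -16) = Add(-16, Mul(2, Pow(o, 2))))
Pow(Add(Add(Function('t')(0), 436), -80), 2) = Pow(Add(Add(Add(-16, Mul(2, Pow(0, 2))), 436), -80), 2) = Pow(Add(Add(Add(-16, Mul(2, 0)), 436), -80), 2) = Pow(Add(Add(Add(-16, 0), 436), -80), 2) = Pow(Add(Add(-16, 436), -80), 2) = Pow(Add(420, -80), 2) = Pow(340, 2) = 115600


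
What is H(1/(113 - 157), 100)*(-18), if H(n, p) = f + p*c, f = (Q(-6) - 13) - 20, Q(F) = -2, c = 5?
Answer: -8370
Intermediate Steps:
f = -35 (f = (-2 - 13) - 20 = -15 - 20 = -35)
H(n, p) = -35 + 5*p (H(n, p) = -35 + p*5 = -35 + 5*p)
H(1/(113 - 157), 100)*(-18) = (-35 + 5*100)*(-18) = (-35 + 500)*(-18) = 465*(-18) = -8370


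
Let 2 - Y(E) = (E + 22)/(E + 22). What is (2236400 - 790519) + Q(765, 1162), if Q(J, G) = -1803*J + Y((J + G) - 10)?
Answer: 66587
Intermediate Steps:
Y(E) = 1 (Y(E) = 2 - (E + 22)/(E + 22) = 2 - (22 + E)/(22 + E) = 2 - 1*1 = 2 - 1 = 1)
Q(J, G) = 1 - 1803*J (Q(J, G) = -1803*J + 1 = 1 - 1803*J)
(2236400 - 790519) + Q(765, 1162) = (2236400 - 790519) + (1 - 1803*765) = 1445881 + (1 - 1379295) = 1445881 - 1379294 = 66587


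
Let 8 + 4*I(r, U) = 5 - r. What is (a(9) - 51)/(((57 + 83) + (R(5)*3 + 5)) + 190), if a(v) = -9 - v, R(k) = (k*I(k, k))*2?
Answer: -69/275 ≈ -0.25091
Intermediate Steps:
I(r, U) = -¾ - r/4 (I(r, U) = -2 + (5 - r)/4 = -2 + (5/4 - r/4) = -¾ - r/4)
R(k) = 2*k*(-¾ - k/4) (R(k) = (k*(-¾ - k/4))*2 = 2*k*(-¾ - k/4))
(a(9) - 51)/(((57 + 83) + (R(5)*3 + 5)) + 190) = ((-9 - 1*9) - 51)/(((57 + 83) + (-½*5*(3 + 5)*3 + 5)) + 190) = ((-9 - 9) - 51)/((140 + (-½*5*8*3 + 5)) + 190) = (-18 - 51)/((140 + (-20*3 + 5)) + 190) = -69/((140 + (-60 + 5)) + 190) = -69/((140 - 55) + 190) = -69/(85 + 190) = -69/275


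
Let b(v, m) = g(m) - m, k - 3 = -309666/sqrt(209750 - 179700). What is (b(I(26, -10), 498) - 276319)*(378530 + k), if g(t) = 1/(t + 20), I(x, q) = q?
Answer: -54278303002265/518 + 634334012679*sqrt(1202)/44474 ≈ -1.0429e+11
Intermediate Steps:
k = 3 - 154833*sqrt(1202)/3005 (k = 3 - 309666/sqrt(209750 - 179700) = 3 - 309666*sqrt(1202)/6010 = 3 - 154833*sqrt(1202)/3005 ≈ -1783.4)
g(t) = 1/(20 + t)
b(v, m) = 1/(20 + m) - m
(b(I(26, -10), 498) - 276319)*(378530 + k) = ((1 - 1*498*(20 + 498))/(20 + 498) - 276319)*(378530 + (3 - 154833*sqrt(1202)/3005)) = ((1 - 1*498*518)/518 - 276319)*(378533 - 154833*sqrt(1202)/3005) = ((1 - 257964)/518 - 276319)*(378533 - 154833*sqrt(1202)/3005) = ((1/518)*(-257963) - 276319)*(378533 - 154833*sqrt(1202)/3005) = (-257963/518 - 276319)*(378533 - 154833*sqrt(1202)/3005) = -143391205*(378533 - 154833*sqrt(1202)/3005)/518 = -54278303002265/518 + 634334012679*sqrt(1202)/44474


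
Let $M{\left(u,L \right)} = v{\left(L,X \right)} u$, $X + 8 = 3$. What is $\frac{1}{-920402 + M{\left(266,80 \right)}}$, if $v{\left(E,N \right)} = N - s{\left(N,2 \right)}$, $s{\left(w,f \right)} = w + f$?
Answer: $- \frac{1}{920934} \approx -1.0859 \cdot 10^{-6}$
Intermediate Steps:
$X = -5$ ($X = -8 + 3 = -5$)
$s{\left(w,f \right)} = f + w$
$v{\left(E,N \right)} = -2$ ($v{\left(E,N \right)} = N - \left(2 + N\right) = -2$)
$M{\left(u,L \right)} = - 2 u$
$\frac{1}{-920402 + M{\left(266,80 \right)}} = \frac{1}{-920402 - 532} = \frac{1}{-920934} = - \frac{1}{920934}$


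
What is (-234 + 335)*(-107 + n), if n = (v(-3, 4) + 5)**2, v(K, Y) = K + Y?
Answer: -7171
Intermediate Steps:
n = 36 (n = ((-3 + 4) + 5)**2 = (1 + 5)**2 = 6**2 = 36)
(-234 + 335)*(-107 + n) = (-234 + 335)*(-107 + 36) = 101*(-71) = -7171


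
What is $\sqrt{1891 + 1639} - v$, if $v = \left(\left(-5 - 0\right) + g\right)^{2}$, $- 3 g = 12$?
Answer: $-81 + \sqrt{3530} \approx -21.586$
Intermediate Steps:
$g = -4$ ($g = \left(- \frac{1}{3}\right) 12 = -4$)
$v = 81$ ($v = \left(\left(-5 - 0\right) - 4\right)^{2} = \left(\left(-5 + 0\right) - 4\right)^{2} = \left(-5 - 4\right)^{2} = \left(-9\right)^{2} = 81$)
$\sqrt{1891 + 1639} - v = \sqrt{1891 + 1639} - 81 = \sqrt{3530} - 81 = -81 + \sqrt{3530}$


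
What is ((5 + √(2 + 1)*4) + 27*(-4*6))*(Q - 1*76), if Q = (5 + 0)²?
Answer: 32793 - 204*√3 ≈ 32440.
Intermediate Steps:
Q = 25 (Q = 5² = 25)
((5 + √(2 + 1)*4) + 27*(-4*6))*(Q - 1*76) = ((5 + √(2 + 1)*4) + 27*(-4*6))*(25 - 1*76) = ((5 + √3*4) + 27*(-24))*(25 - 76) = ((5 + 4*√3) - 648)*(-51) = (-643 + 4*√3)*(-51) = 32793 - 204*√3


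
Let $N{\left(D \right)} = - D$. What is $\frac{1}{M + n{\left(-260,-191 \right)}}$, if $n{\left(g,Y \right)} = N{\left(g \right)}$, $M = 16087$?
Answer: $\frac{1}{16347} \approx 6.1173 \cdot 10^{-5}$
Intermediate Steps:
$n{\left(g,Y \right)} = - g$
$\frac{1}{M + n{\left(-260,-191 \right)}} = \frac{1}{16087 - -260} = \frac{1}{16087 + 260} = \frac{1}{16347}$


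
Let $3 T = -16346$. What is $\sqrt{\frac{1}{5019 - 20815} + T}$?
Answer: $\frac{i \sqrt{3058912210893}}{23694} \approx 73.815 i$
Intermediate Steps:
$T = - \frac{16346}{3}$ ($T = \frac{1}{3} \left(-16346\right) = - \frac{16346}{3} \approx -5448.7$)
$\sqrt{\frac{1}{5019 - 20815} + T} = \sqrt{\frac{1}{5019 - 20815} - \frac{16346}{3}} = \sqrt{\frac{1}{-15796} - \frac{16346}{3}} = \sqrt{- \frac{1}{15796} - \frac{16346}{3}} = \sqrt{- \frac{258201419}{47388}} = \frac{i \sqrt{3058912210893}}{23694}$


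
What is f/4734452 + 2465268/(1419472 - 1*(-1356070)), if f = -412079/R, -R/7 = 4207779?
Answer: 24555952459256090459/27646518420682121268 ≈ 0.88821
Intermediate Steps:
R = -29454453 (R = -7*4207779 = -29454453)
f = 412079/29454453 (f = -412079/(-29454453) = -412079*(-1/29454453) = 412079/29454453 ≈ 0.013990)
f/4734452 + 2465268/(1419472 - 1*(-1356070)) = (412079/29454453)/4734452 + 2465268/(1419472 - 1*(-1356070)) = (412079/29454453)*(1/4734452) + 2465268/(1419472 + 1356070) = 412079/139450693914756 + 2465268/2775542 = 412079/139450693914756 + 2465268*(1/2775542) = 412079/139450693914756 + 1232634/1387771 = 24555952459256090459/27646518420682121268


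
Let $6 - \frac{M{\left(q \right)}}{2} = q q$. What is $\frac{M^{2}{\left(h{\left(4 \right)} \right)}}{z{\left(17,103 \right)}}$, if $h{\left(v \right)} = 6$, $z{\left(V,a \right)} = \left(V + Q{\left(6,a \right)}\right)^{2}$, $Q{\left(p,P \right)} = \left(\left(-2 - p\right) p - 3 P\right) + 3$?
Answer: $\frac{3600}{113569} \approx 0.031699$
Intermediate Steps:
$Q{\left(p,P \right)} = 3 - 3 P + p \left(-2 - p\right)$ ($Q{\left(p,P \right)} = \left(p \left(-2 - p\right) - 3 P\right) + 3 = \left(- 3 P + p \left(-2 - p\right)\right) + 3 = 3 - 3 P + p \left(-2 - p\right)$)
$z{\left(V,a \right)} = \left(-45 + V - 3 a\right)^{2}$ ($z{\left(V,a \right)} = \left(V - \left(45 + 3 a\right)\right)^{2} = \left(-45 + V - 3 a\right)^{2}$)
$M{\left(q \right)} = 12 - 2 q^{2}$ ($M{\left(q \right)} = 12 - 2 q q = 12 - 2 q^{2}$)
$\frac{M^{2}{\left(h{\left(4 \right)} \right)}}{z{\left(17,103 \right)}} = \frac{\left(12 - 2 \cdot 6^{2}\right)^{2}}{\left(45 - 17 + 3 \cdot 103\right)^{2}} = \frac{\left(12 - 72\right)^{2}}{\left(45 - 17 + 309\right)^{2}} = \frac{\left(12 - 72\right)^{2}}{337^{2}} = \frac{\left(-60\right)^{2}}{113569} = 3600 \cdot \frac{1}{113569} = \frac{3600}{113569}$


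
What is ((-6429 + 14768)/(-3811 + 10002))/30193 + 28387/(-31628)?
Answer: -5305972340089/5912059566964 ≈ -0.89748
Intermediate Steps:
((-6429 + 14768)/(-3811 + 10002))/30193 + 28387/(-31628) = (8339/6191)*(1/30193) + 28387*(-1/31628) = (8339*(1/6191))*(1/30193) - 28387/31628 = (8339/6191)*(1/30193) - 28387/31628 = 8339/186924863 - 28387/31628 = -5305972340089/5912059566964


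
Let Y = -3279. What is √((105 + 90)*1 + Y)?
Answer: 2*I*√771 ≈ 55.534*I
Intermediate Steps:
√((105 + 90)*1 + Y) = √((105 + 90)*1 - 3279) = √(195*1 - 3279) = √(195 - 3279) = √(-3084) = 2*I*√771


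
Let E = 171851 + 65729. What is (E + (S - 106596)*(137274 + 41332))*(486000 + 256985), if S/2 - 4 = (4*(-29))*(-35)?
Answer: -13066682553733580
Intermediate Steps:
E = 237580
S = 8128 (S = 8 + 2*((4*(-29))*(-35)) = 8 + 2*(-116*(-35)) = 8 + 2*4060 = 8 + 8120 = 8128)
(E + (S - 106596)*(137274 + 41332))*(486000 + 256985) = (237580 + (8128 - 106596)*(137274 + 41332))*(486000 + 256985) = (237580 - 98468*178606)*742985 = (237580 - 17586975608)*742985 = -17586738028*742985 = -13066682553733580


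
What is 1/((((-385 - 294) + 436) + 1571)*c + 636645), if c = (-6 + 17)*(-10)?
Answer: 1/490565 ≈ 2.0385e-6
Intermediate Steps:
c = -110 (c = 11*(-10) = -110)
1/((((-385 - 294) + 436) + 1571)*c + 636645) = 1/((((-385 - 294) + 436) + 1571)*(-110) + 636645) = 1/(((-679 + 436) + 1571)*(-110) + 636645) = 1/((-243 + 1571)*(-110) + 636645) = 1/(1328*(-110) + 636645) = 1/(-146080 + 636645) = 1/490565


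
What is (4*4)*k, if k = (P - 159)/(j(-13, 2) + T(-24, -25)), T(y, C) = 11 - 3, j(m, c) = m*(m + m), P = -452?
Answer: -4888/173 ≈ -28.254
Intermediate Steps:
j(m, c) = 2*m**2 (j(m, c) = m*(2*m) = 2*m**2)
T(y, C) = 8
k = -611/346 (k = (-452 - 159)/(2*(-13)**2 + 8) = -611/(2*169 + 8) = -611/(338 + 8) = -611/346 ≈ -1.7659)
(4*4)*k = (4*4)*(-611/346) = 16*(-611/346) = -4888/173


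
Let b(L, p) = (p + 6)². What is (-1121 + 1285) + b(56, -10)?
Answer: 180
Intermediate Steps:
b(L, p) = (6 + p)²
(-1121 + 1285) + b(56, -10) = (-1121 + 1285) + (6 - 10)² = 164 + (-4)² = 164 + 16 = 180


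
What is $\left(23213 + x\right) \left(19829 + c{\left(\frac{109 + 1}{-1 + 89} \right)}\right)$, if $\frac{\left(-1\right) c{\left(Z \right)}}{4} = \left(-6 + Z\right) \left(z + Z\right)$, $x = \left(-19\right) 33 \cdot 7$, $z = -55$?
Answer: $354037086$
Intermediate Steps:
$x = -4389$ ($x = \left(-627\right) 7 = -4389$)
$c{\left(Z \right)} = - 4 \left(-55 + Z\right) \left(-6 + Z\right)$ ($c{\left(Z \right)} = - 4 \left(-6 + Z\right) \left(-55 + Z\right) = - 4 \left(-55 + Z\right) \left(-6 + Z\right)$)
$\left(23213 + x\right) \left(19829 + c{\left(\frac{109 + 1}{-1 + 89} \right)}\right) = \left(23213 - 4389\right) \left(19829 - \left(1320 + 4 \frac{\left(109 + 1\right)^{2}}{\left(-1 + 89\right)^{2}} - \frac{244 \left(109 + 1\right)}{-1 + 89}\right)\right) = 18824 \left(19829 - \left(1320 + \frac{25}{4} - \frac{26840}{88}\right)\right) = 18824 \left(19829 - \left(1320 + \frac{25}{4} - 26840 \cdot \frac{1}{88}\right)\right) = 18824 \left(19829 - \left(1015 + \frac{25}{4}\right)\right) = 18824 \left(19829 - \frac{4085}{4}\right) = 18824 \cdot \frac{75231}{4} = 354037086$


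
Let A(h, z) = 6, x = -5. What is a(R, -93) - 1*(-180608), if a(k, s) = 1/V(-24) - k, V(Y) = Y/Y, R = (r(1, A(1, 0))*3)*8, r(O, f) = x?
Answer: 180729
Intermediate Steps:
r(O, f) = -5
R = -120 (R = -5*3*8 = -15*8 = -120)
V(Y) = 1
a(k, s) = 1 - k (a(k, s) = 1/1 - k = 1 - k)
a(R, -93) - 1*(-180608) = (1 - 1*(-120)) - 1*(-180608) = (1 + 120) + 180608 = 121 + 180608 = 180729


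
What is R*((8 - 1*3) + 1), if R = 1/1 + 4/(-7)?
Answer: 18/7 ≈ 2.5714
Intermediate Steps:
R = 3/7 (R = 1*1 + 4*(-1/7) = 1 - 4/7 = 3/7 ≈ 0.42857)
R*((8 - 1*3) + 1) = 3*((8 - 1*3) + 1)/7 = 3*((8 - 3) + 1)/7 = 3*(5 + 1)/7 = (3/7)*6 = 18/7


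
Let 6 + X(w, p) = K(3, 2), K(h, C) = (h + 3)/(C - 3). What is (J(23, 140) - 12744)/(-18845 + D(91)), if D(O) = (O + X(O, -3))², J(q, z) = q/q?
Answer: 12743/12604 ≈ 1.0110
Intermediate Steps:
J(q, z) = 1
K(h, C) = (3 + h)/(-3 + C)
X(w, p) = -12 (X(w, p) = -6 + (3 + 3)/(-3 + 2) = -6 + 6/(-1) = -6 - 1*6 = -6 - 6 = -12)
D(O) = (-12 + O)² (D(O) = (O - 12)² = (-12 + O)²)
(J(23, 140) - 12744)/(-18845 + D(91)) = (1 - 12744)/(-18845 + (-12 + 91)²) = -12743/(-18845 + 79²) = -12743/(-18845 + 6241) = -12743/(-12604) = -12743*(-1/12604) = 12743/12604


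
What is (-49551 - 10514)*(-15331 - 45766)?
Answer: 3669791305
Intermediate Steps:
(-49551 - 10514)*(-15331 - 45766) = -60065*(-61097) = 3669791305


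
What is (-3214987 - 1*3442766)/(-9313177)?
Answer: 6657753/9313177 ≈ 0.71487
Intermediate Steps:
(-3214987 - 1*3442766)/(-9313177) = (-3214987 - 3442766)*(-1/9313177) = -6657753*(-1/9313177) = 6657753/9313177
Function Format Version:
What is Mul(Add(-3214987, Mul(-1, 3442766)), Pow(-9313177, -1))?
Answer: Rational(6657753, 9313177) ≈ 0.71487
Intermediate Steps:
Mul(Add(-3214987, Mul(-1, 3442766)), Pow(-9313177, -1)) = Mul(Add(-3214987, -3442766), Rational(-1, 9313177)) = Mul(-6657753, Rational(-1, 9313177)) = Rational(6657753, 9313177)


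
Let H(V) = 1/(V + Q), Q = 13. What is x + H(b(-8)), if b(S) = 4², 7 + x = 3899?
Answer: 112869/29 ≈ 3892.0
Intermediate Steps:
x = 3892 (x = -7 + 3899 = 3892)
b(S) = 16
H(V) = 1/(13 + V) (H(V) = 1/(V + 13) = 1/(13 + V))
x + H(b(-8)) = 3892 + 1/(13 + 16) = 3892 + 1/29 = 112869/29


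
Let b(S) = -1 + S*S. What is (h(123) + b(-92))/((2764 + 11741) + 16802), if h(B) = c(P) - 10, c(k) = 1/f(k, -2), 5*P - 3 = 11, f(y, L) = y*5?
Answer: 118343/438298 ≈ 0.27001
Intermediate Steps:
f(y, L) = 5*y
b(S) = -1 + S²
P = 14/5 (P = ⅗ + (⅕)*11 = ⅗ + 11/5 = 14/5 ≈ 2.8000)
c(k) = 1/(5*k)
h(B) = -139/14 (h(B) = 1/(5*(14/5)) - 10 = (⅕)*(5/14) - 10 = 1/14 - 10 = -139/14)
(h(123) + b(-92))/((2764 + 11741) + 16802) = (-139/14 + (-1 + (-92)²))/((2764 + 11741) + 16802) = (-139/14 + (-1 + 8464))/(14505 + 16802) = (-139/14 + 8463)/31307 = (118343/14)*(1/31307) = 118343/438298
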